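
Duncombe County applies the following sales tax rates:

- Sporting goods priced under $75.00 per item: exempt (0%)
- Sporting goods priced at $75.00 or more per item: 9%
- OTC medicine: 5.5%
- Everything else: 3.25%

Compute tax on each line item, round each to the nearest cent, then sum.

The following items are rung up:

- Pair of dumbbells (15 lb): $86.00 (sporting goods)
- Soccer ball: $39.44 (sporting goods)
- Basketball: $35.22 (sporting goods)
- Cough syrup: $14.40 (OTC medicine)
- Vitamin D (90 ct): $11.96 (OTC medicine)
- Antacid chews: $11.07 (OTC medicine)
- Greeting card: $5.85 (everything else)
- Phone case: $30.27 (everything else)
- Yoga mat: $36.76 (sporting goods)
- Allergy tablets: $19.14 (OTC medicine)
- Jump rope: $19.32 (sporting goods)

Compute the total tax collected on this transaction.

Pair of dumbbells (15 lb) $86.00: sporting goods, $75.00 or more → 9% → $7.74
Soccer ball $39.44: sporting goods, under $75.00 → 0% → $0.00
Basketball $35.22: sporting goods, under $75.00 → 0% → $0.00
Cough syrup $14.40: OTC medicine → 5.5% → $0.79
Vitamin D (90 ct) $11.96: OTC medicine → 5.5% → $0.66
Antacid chews $11.07: OTC medicine → 5.5% → $0.61
Greeting card $5.85: everything else → 3.25% → $0.19
Phone case $30.27: everything else → 3.25% → $0.98
Yoga mat $36.76: sporting goods, under $75.00 → 0% → $0.00
Allergy tablets $19.14: OTC medicine → 5.5% → $1.05
Jump rope $19.32: sporting goods, under $75.00 → 0% → $0.00
Total tax = $7.74 + $0.79 + $0.66 + $0.61 + $0.19 + $0.98 + $1.05 = $12.02

$12.02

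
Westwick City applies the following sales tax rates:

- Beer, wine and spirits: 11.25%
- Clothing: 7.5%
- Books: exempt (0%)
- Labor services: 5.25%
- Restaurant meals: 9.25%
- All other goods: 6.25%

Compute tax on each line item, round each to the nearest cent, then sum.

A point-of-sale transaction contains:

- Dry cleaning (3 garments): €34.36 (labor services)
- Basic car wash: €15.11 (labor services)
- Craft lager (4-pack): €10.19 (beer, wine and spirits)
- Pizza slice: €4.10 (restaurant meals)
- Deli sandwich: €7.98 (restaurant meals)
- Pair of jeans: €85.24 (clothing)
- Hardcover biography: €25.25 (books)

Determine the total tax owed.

Dry cleaning (3 garments) €34.36: labor services → 5.25% → €1.80
Basic car wash €15.11: labor services → 5.25% → €0.79
Craft lager (4-pack) €10.19: beer, wine and spirits → 11.25% → €1.15
Pizza slice €4.10: restaurant meals → 9.25% → €0.38
Deli sandwich €7.98: restaurant meals → 9.25% → €0.74
Pair of jeans €85.24: clothing → 7.5% → €6.39
Hardcover biography €25.25: books → 0% → €0.00
Total tax = €1.80 + €0.79 + €1.15 + €0.38 + €0.74 + €6.39 = €11.25

€11.25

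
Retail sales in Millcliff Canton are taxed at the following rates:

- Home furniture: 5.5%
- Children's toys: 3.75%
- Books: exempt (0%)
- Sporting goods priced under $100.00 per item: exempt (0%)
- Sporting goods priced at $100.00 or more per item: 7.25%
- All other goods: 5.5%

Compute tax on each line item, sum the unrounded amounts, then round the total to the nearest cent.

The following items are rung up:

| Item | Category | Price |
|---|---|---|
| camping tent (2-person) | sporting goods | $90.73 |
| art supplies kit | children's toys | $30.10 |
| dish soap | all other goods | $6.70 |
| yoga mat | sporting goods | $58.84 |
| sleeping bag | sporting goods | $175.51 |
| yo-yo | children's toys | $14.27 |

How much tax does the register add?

Camping tent (2-person) $90.73: sporting goods, under $100.00 → 0% → $0.00
Art supplies kit $30.10: children's toys → 3.75% → $1.12875
Dish soap $6.70: all other goods → 5.5% → $0.3685
Yoga mat $58.84: sporting goods, under $100.00 → 0% → $0.00
Sleeping bag $175.51: sporting goods, $100.00 or more → 7.25% → $12.724475
Yo-yo $14.27: children's toys → 3.75% → $0.535125
Unrounded tax sum = $14.75685 → $14.76

$14.76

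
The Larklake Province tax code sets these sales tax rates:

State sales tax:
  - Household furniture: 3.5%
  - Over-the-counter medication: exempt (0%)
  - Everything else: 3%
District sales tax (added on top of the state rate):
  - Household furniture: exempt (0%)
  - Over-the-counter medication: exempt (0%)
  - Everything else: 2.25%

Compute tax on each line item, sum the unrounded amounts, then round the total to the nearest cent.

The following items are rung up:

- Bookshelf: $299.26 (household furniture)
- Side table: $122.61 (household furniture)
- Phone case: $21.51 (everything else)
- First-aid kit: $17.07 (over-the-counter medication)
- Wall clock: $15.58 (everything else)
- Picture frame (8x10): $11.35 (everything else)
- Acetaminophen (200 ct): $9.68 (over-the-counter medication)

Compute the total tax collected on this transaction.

Bookshelf $299.26: household furniture → 3.5% + 0% district = 3.5% → $10.4741
Side table $122.61: household furniture → 3.5% + 0% district = 3.5% → $4.29135
Phone case $21.51: everything else → 3% + 2.25% district = 5.25% → $1.129275
First-aid kit $17.07: over-the-counter medication → 0% + 0% district = 0% → $0.00
Wall clock $15.58: everything else → 3% + 2.25% district = 5.25% → $0.81795
Picture frame (8x10) $11.35: everything else → 3% + 2.25% district = 5.25% → $0.595875
Acetaminophen (200 ct) $9.68: over-the-counter medication → 0% + 0% district = 0% → $0.00
Unrounded tax sum = $17.30855 → $17.31

$17.31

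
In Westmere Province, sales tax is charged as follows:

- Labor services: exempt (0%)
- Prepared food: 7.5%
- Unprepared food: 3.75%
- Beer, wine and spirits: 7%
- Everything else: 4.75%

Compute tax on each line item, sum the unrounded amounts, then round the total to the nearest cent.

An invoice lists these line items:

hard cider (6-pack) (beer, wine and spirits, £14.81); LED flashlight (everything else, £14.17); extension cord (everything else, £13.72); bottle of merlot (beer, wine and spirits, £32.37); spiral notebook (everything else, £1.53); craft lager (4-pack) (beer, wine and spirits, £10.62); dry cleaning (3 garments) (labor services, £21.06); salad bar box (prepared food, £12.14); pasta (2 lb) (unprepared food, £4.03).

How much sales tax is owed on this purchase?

£6.51

Hard cider (6-pack) £14.81: beer, wine and spirits → 7% → £1.0367
LED flashlight £14.17: everything else → 4.75% → £0.673075
Extension cord £13.72: everything else → 4.75% → £0.6517
Bottle of merlot £32.37: beer, wine and spirits → 7% → £2.2659
Spiral notebook £1.53: everything else → 4.75% → £0.072675
Craft lager (4-pack) £10.62: beer, wine and spirits → 7% → £0.7434
Dry cleaning (3 garments) £21.06: labor services → 0% → £0.00
Salad bar box £12.14: prepared food → 7.5% → £0.9105
Pasta (2 lb) £4.03: unprepared food → 3.75% → £0.151125
Unrounded tax sum = £6.505075 → £6.51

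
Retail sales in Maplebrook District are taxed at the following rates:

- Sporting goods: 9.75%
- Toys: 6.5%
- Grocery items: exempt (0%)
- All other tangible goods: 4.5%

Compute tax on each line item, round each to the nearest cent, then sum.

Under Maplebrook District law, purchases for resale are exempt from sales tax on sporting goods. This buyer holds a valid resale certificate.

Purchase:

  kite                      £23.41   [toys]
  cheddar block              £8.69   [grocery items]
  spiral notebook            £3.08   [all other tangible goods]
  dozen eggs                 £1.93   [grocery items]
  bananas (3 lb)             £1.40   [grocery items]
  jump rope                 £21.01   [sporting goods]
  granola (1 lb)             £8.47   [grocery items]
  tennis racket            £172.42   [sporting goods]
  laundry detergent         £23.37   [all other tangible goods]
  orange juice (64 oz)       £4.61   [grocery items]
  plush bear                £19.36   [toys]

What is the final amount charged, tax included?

£291.72

Kite £23.41: toys → 6.5% → £1.52
Cheddar block £8.69: grocery items → 0% → £0.00
Spiral notebook £3.08: all other tangible goods → 4.5% → £0.14
Dozen eggs £1.93: grocery items → 0% → £0.00
Bananas (3 lb) £1.40: grocery items → 0% → £0.00
Jump rope £21.01: sporting goods, buyer-exempt → 0% → £0.00
Granola (1 lb) £8.47: grocery items → 0% → £0.00
Tennis racket £172.42: sporting goods, buyer-exempt → 0% → £0.00
Laundry detergent £23.37: all other tangible goods → 4.5% → £1.05
Orange juice (64 oz) £4.61: grocery items → 0% → £0.00
Plush bear £19.36: toys → 6.5% → £1.26
Subtotal = £287.75; tax = £3.97; total due = £291.72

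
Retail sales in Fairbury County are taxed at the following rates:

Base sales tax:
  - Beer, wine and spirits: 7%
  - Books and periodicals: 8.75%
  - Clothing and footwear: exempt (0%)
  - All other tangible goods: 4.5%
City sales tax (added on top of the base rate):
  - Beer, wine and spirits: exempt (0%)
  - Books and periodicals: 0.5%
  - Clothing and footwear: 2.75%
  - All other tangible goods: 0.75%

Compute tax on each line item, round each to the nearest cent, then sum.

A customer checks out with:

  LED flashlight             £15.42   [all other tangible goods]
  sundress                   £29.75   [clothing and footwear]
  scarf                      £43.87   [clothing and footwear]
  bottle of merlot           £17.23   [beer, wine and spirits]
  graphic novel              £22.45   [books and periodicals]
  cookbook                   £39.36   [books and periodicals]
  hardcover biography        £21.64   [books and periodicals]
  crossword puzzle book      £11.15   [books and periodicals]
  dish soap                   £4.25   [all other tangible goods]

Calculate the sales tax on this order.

LED flashlight £15.42: all other tangible goods → 4.5% + 0.75% city = 5.25% → £0.81
Sundress £29.75: clothing and footwear → 0% + 2.75% city = 2.75% → £0.82
Scarf £43.87: clothing and footwear → 0% + 2.75% city = 2.75% → £1.21
Bottle of merlot £17.23: beer, wine and spirits → 7% + 0% city = 7% → £1.21
Graphic novel £22.45: books and periodicals → 8.75% + 0.5% city = 9.25% → £2.08
Cookbook £39.36: books and periodicals → 8.75% + 0.5% city = 9.25% → £3.64
Hardcover biography £21.64: books and periodicals → 8.75% + 0.5% city = 9.25% → £2.00
Crossword puzzle book £11.15: books and periodicals → 8.75% + 0.5% city = 9.25% → £1.03
Dish soap £4.25: all other tangible goods → 4.5% + 0.75% city = 5.25% → £0.22
Total tax = £0.81 + £0.82 + £1.21 + £1.21 + £2.08 + £3.64 + £2.00 + £1.03 + £0.22 = £13.02

£13.02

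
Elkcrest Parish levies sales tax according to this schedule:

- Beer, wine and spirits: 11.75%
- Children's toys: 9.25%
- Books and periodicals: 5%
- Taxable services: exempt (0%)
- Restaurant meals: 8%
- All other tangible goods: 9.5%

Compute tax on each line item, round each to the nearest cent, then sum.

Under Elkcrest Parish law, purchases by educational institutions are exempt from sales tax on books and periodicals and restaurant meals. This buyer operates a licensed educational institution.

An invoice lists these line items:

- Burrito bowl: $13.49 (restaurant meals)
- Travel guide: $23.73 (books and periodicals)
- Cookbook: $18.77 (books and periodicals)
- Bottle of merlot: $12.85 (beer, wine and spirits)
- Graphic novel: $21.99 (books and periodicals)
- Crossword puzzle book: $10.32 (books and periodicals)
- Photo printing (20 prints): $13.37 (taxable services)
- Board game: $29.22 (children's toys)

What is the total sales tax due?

Burrito bowl $13.49: restaurant meals, buyer-exempt → 0% → $0.00
Travel guide $23.73: books and periodicals, buyer-exempt → 0% → $0.00
Cookbook $18.77: books and periodicals, buyer-exempt → 0% → $0.00
Bottle of merlot $12.85: beer, wine and spirits → 11.75% → $1.51
Graphic novel $21.99: books and periodicals, buyer-exempt → 0% → $0.00
Crossword puzzle book $10.32: books and periodicals, buyer-exempt → 0% → $0.00
Photo printing (20 prints) $13.37: taxable services → 0% → $0.00
Board game $29.22: children's toys → 9.25% → $2.70
Total tax = $1.51 + $2.70 = $4.21

$4.21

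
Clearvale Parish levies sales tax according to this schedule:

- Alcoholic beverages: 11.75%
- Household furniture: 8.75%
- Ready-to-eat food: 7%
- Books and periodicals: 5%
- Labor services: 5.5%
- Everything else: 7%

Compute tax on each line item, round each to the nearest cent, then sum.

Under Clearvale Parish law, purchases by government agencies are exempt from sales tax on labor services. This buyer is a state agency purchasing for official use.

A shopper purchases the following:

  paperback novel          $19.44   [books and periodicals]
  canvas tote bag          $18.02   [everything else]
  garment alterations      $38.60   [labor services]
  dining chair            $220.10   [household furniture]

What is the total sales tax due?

$21.49

Paperback novel $19.44: books and periodicals → 5% → $0.97
Canvas tote bag $18.02: everything else → 7% → $1.26
Garment alterations $38.60: labor services, buyer-exempt → 0% → $0.00
Dining chair $220.10: household furniture → 8.75% → $19.26
Total tax = $0.97 + $1.26 + $19.26 = $21.49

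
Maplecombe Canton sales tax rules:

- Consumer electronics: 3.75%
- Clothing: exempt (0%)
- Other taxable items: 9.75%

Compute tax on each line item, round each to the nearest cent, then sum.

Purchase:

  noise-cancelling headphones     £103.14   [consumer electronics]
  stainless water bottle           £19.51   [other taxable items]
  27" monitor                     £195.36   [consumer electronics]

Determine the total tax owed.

£13.10

Noise-cancelling headphones £103.14: consumer electronics → 3.75% → £3.87
Stainless water bottle £19.51: other taxable items → 9.75% → £1.90
27" monitor £195.36: consumer electronics → 3.75% → £7.33
Total tax = £3.87 + £1.90 + £7.33 = £13.10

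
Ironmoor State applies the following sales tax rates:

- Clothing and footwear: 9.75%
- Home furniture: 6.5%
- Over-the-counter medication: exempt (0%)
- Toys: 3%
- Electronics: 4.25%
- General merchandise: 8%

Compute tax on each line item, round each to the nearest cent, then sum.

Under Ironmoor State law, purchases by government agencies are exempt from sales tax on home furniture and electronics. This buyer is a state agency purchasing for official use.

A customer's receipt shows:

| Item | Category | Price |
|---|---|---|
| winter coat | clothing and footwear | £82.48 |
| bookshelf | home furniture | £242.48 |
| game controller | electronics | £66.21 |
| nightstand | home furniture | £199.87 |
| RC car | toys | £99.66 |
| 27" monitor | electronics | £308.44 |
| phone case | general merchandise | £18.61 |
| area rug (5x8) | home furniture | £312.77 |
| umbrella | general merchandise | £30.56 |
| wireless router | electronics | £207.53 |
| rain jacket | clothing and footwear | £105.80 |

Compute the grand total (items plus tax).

£1699.69

Winter coat £82.48: clothing and footwear → 9.75% → £8.04
Bookshelf £242.48: home furniture, buyer-exempt → 0% → £0.00
Game controller £66.21: electronics, buyer-exempt → 0% → £0.00
Nightstand £199.87: home furniture, buyer-exempt → 0% → £0.00
RC car £99.66: toys → 3% → £2.99
27" monitor £308.44: electronics, buyer-exempt → 0% → £0.00
Phone case £18.61: general merchandise → 8% → £1.49
Area rug (5x8) £312.77: home furniture, buyer-exempt → 0% → £0.00
Umbrella £30.56: general merchandise → 8% → £2.44
Wireless router £207.53: electronics, buyer-exempt → 0% → £0.00
Rain jacket £105.80: clothing and footwear → 9.75% → £10.32
Subtotal = £1674.41; tax = £25.28; total due = £1699.69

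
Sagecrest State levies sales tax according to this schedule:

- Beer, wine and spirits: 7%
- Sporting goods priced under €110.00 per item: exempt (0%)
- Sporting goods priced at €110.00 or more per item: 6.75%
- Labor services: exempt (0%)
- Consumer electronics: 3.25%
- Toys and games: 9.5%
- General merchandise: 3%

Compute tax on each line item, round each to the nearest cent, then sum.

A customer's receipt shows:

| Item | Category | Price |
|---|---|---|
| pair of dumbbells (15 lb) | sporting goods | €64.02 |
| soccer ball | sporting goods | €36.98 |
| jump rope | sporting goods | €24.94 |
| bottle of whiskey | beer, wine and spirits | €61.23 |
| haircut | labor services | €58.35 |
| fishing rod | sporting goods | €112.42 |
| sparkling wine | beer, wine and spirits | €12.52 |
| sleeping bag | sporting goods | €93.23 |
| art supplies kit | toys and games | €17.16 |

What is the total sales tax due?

Pair of dumbbells (15 lb) €64.02: sporting goods, under €110.00 → 0% → €0.00
Soccer ball €36.98: sporting goods, under €110.00 → 0% → €0.00
Jump rope €24.94: sporting goods, under €110.00 → 0% → €0.00
Bottle of whiskey €61.23: beer, wine and spirits → 7% → €4.29
Haircut €58.35: labor services → 0% → €0.00
Fishing rod €112.42: sporting goods, €110.00 or more → 6.75% → €7.59
Sparkling wine €12.52: beer, wine and spirits → 7% → €0.88
Sleeping bag €93.23: sporting goods, under €110.00 → 0% → €0.00
Art supplies kit €17.16: toys and games → 9.5% → €1.63
Total tax = €4.29 + €7.59 + €0.88 + €1.63 = €14.39

€14.39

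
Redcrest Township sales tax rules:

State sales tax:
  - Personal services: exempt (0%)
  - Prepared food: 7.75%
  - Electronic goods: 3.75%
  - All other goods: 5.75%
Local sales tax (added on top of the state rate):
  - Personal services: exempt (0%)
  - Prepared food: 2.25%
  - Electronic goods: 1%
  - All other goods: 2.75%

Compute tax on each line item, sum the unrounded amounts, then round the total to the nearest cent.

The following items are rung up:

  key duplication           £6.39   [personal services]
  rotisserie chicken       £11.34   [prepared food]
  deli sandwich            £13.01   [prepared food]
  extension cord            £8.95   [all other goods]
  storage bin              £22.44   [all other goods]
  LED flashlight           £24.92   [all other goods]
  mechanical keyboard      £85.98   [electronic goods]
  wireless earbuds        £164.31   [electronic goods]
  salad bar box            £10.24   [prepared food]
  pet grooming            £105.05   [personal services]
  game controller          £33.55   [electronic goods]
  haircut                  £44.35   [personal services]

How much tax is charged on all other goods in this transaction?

£4.79

Extension cord £8.95: all other goods → 5.75% + 2.75% local = 8.5% → £0.76075
Storage bin £22.44: all other goods → 5.75% + 2.75% local = 8.5% → £1.9074
LED flashlight £24.92: all other goods → 5.75% + 2.75% local = 8.5% → £2.1182
Tax on all other goods: unrounded sum = £4.78635 → £4.79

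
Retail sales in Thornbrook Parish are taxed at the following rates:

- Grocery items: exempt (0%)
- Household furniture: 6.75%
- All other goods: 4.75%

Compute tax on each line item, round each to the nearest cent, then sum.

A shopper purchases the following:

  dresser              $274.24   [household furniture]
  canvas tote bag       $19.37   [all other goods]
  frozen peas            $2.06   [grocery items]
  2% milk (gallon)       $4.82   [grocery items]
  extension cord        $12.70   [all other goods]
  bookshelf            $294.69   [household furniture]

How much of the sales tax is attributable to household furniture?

$38.40

Dresser $274.24: household furniture → 6.75% → $18.51
Bookshelf $294.69: household furniture → 6.75% → $19.89
Tax on household furniture = $18.51 + $19.89 = $38.40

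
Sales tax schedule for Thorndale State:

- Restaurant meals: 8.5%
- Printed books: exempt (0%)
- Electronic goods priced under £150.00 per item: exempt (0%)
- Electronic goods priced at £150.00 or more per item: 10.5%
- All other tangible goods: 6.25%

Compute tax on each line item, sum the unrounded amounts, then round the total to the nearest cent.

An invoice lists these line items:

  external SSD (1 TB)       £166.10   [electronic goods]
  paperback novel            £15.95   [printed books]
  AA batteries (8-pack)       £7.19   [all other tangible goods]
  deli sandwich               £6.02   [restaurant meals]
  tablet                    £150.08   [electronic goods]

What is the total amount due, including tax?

£379.50

External SSD (1 TB) £166.10: electronic goods, £150.00 or more → 10.5% → £17.4405
Paperback novel £15.95: printed books → 0% → £0.00
AA batteries (8-pack) £7.19: all other tangible goods → 6.25% → £0.449375
Deli sandwich £6.02: restaurant meals → 8.5% → £0.5117
Tablet £150.08: electronic goods, £150.00 or more → 10.5% → £15.7584
Subtotal = £345.34; unrounded tax = £34.159975 → £34.16; total due = £379.50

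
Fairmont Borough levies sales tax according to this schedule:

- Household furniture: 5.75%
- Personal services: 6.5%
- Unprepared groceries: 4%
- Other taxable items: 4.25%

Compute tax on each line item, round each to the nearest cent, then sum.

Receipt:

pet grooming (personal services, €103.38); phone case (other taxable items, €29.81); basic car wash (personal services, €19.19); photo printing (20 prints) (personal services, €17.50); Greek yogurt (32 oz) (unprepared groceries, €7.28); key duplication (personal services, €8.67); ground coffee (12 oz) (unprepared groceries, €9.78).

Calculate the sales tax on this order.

€11.62

Pet grooming €103.38: personal services → 6.5% → €6.72
Phone case €29.81: other taxable items → 4.25% → €1.27
Basic car wash €19.19: personal services → 6.5% → €1.25
Photo printing (20 prints) €17.50: personal services → 6.5% → €1.14
Greek yogurt (32 oz) €7.28: unprepared groceries → 4% → €0.29
Key duplication €8.67: personal services → 6.5% → €0.56
Ground coffee (12 oz) €9.78: unprepared groceries → 4% → €0.39
Total tax = €6.72 + €1.27 + €1.25 + €1.14 + €0.29 + €0.56 + €0.39 = €11.62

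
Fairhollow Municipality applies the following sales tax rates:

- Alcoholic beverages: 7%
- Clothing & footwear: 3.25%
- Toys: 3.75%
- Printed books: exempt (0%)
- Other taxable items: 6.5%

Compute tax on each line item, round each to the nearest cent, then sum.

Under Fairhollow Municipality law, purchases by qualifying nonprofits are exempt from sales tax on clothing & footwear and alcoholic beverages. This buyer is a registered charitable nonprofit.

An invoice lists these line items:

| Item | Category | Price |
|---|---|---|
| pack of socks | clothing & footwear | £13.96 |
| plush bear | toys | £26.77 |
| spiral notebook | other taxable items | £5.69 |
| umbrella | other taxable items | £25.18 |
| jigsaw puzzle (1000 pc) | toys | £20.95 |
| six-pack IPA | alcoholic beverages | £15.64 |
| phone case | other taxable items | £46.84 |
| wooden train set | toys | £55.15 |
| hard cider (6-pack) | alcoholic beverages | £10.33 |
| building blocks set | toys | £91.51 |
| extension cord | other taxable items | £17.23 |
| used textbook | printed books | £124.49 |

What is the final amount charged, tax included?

£467.20

Pack of socks £13.96: clothing & footwear, buyer-exempt → 0% → £0.00
Plush bear £26.77: toys → 3.75% → £1.00
Spiral notebook £5.69: other taxable items → 6.5% → £0.37
Umbrella £25.18: other taxable items → 6.5% → £1.64
Jigsaw puzzle (1000 pc) £20.95: toys → 3.75% → £0.79
Six-pack IPA £15.64: alcoholic beverages, buyer-exempt → 0% → £0.00
Phone case £46.84: other taxable items → 6.5% → £3.04
Wooden train set £55.15: toys → 3.75% → £2.07
Hard cider (6-pack) £10.33: alcoholic beverages, buyer-exempt → 0% → £0.00
Building blocks set £91.51: toys → 3.75% → £3.43
Extension cord £17.23: other taxable items → 6.5% → £1.12
Used textbook £124.49: printed books → 0% → £0.00
Subtotal = £453.74; tax = £13.46; total due = £467.20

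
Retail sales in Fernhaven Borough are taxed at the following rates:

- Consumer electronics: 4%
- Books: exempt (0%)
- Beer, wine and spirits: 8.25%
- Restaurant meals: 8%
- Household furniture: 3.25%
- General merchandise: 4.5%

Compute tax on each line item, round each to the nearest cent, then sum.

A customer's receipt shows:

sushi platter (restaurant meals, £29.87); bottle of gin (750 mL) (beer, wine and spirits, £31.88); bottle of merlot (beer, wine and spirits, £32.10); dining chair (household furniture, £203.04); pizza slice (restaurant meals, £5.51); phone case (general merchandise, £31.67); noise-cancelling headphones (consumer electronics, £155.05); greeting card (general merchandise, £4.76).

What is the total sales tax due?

Sushi platter £29.87: restaurant meals → 8% → £2.39
Bottle of gin (750 mL) £31.88: beer, wine and spirits → 8.25% → £2.63
Bottle of merlot £32.10: beer, wine and spirits → 8.25% → £2.65
Dining chair £203.04: household furniture → 3.25% → £6.60
Pizza slice £5.51: restaurant meals → 8% → £0.44
Phone case £31.67: general merchandise → 4.5% → £1.43
Noise-cancelling headphones £155.05: consumer electronics → 4% → £6.20
Greeting card £4.76: general merchandise → 4.5% → £0.21
Total tax = £2.39 + £2.63 + £2.65 + £6.60 + £0.44 + £1.43 + £6.20 + £0.21 = £22.55

£22.55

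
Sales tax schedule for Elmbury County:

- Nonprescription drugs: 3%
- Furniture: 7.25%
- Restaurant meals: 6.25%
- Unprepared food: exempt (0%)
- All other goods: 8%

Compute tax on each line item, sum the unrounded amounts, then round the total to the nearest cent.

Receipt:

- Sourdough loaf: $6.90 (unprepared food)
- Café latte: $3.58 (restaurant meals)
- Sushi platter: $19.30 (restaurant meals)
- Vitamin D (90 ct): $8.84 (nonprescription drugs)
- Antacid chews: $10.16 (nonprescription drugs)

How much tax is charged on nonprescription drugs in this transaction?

Vitamin D (90 ct) $8.84: nonprescription drugs → 3% → $0.2652
Antacid chews $10.16: nonprescription drugs → 3% → $0.3048
Tax on nonprescription drugs: unrounded sum = $0.57 → $0.57

$0.57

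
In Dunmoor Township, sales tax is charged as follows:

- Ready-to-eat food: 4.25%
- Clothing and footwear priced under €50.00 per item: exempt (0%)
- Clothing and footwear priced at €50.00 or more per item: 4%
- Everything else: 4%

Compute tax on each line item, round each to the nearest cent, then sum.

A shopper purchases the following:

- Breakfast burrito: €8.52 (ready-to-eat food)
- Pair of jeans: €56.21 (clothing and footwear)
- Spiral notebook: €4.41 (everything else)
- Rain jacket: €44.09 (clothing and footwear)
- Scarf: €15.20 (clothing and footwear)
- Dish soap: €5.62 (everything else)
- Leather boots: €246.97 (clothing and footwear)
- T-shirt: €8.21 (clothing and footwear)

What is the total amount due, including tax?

€402.12

Breakfast burrito €8.52: ready-to-eat food → 4.25% → €0.36
Pair of jeans €56.21: clothing and footwear, €50.00 or more → 4% → €2.25
Spiral notebook €4.41: everything else → 4% → €0.18
Rain jacket €44.09: clothing and footwear, under €50.00 → 0% → €0.00
Scarf €15.20: clothing and footwear, under €50.00 → 0% → €0.00
Dish soap €5.62: everything else → 4% → €0.22
Leather boots €246.97: clothing and footwear, €50.00 or more → 4% → €9.88
T-shirt €8.21: clothing and footwear, under €50.00 → 0% → €0.00
Subtotal = €389.23; tax = €12.89; total due = €402.12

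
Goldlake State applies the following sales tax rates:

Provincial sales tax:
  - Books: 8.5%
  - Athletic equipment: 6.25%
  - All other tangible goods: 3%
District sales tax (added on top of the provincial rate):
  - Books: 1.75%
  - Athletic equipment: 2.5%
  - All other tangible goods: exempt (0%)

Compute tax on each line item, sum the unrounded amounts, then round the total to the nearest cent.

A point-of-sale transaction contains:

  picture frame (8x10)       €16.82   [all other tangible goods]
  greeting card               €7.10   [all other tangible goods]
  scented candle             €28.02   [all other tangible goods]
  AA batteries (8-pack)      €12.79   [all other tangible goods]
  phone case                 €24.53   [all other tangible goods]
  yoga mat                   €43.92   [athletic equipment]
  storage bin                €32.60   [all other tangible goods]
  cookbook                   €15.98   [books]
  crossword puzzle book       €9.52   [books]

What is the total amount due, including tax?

Picture frame (8x10) €16.82: all other tangible goods → 3% + 0% district = 3% → €0.5046
Greeting card €7.10: all other tangible goods → 3% + 0% district = 3% → €0.213
Scented candle €28.02: all other tangible goods → 3% + 0% district = 3% → €0.8406
AA batteries (8-pack) €12.79: all other tangible goods → 3% + 0% district = 3% → €0.3837
Phone case €24.53: all other tangible goods → 3% + 0% district = 3% → €0.7359
Yoga mat €43.92: athletic equipment → 6.25% + 2.5% district = 8.75% → €3.843
Storage bin €32.60: all other tangible goods → 3% + 0% district = 3% → €0.978
Cookbook €15.98: books → 8.5% + 1.75% district = 10.25% → €1.63795
Crossword puzzle book €9.52: books → 8.5% + 1.75% district = 10.25% → €0.9758
Subtotal = €191.28; unrounded tax = €10.11255 → €10.11; total due = €201.39

€201.39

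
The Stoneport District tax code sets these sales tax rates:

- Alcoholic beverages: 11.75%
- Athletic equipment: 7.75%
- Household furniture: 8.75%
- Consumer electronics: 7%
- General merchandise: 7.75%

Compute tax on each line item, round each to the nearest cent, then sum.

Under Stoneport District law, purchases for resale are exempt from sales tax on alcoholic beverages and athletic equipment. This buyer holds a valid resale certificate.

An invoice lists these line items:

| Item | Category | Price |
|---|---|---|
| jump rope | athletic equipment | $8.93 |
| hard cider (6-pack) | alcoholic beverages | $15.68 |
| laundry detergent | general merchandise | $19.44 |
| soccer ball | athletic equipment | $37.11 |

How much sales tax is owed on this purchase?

$1.51

Jump rope $8.93: athletic equipment, buyer-exempt → 0% → $0.00
Hard cider (6-pack) $15.68: alcoholic beverages, buyer-exempt → 0% → $0.00
Laundry detergent $19.44: general merchandise → 7.75% → $1.51
Soccer ball $37.11: athletic equipment, buyer-exempt → 0% → $0.00
Total tax = $1.51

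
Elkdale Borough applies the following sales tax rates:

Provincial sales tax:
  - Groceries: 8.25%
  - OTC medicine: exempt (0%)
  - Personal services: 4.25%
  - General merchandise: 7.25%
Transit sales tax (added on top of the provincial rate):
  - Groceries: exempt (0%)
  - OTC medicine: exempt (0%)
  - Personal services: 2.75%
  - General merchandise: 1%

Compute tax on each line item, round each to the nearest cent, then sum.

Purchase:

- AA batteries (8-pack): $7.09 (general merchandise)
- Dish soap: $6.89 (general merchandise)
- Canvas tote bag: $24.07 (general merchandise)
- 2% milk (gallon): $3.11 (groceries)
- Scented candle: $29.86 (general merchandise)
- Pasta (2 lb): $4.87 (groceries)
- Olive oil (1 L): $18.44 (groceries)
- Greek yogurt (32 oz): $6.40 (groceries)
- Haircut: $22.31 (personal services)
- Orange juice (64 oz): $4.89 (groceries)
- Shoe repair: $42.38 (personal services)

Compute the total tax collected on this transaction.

AA batteries (8-pack) $7.09: general merchandise → 7.25% + 1% transit = 8.25% → $0.58
Dish soap $6.89: general merchandise → 7.25% + 1% transit = 8.25% → $0.57
Canvas tote bag $24.07: general merchandise → 7.25% + 1% transit = 8.25% → $1.99
2% milk (gallon) $3.11: groceries → 8.25% + 0% transit = 8.25% → $0.26
Scented candle $29.86: general merchandise → 7.25% + 1% transit = 8.25% → $2.46
Pasta (2 lb) $4.87: groceries → 8.25% + 0% transit = 8.25% → $0.40
Olive oil (1 L) $18.44: groceries → 8.25% + 0% transit = 8.25% → $1.52
Greek yogurt (32 oz) $6.40: groceries → 8.25% + 0% transit = 8.25% → $0.53
Haircut $22.31: personal services → 4.25% + 2.75% transit = 7% → $1.56
Orange juice (64 oz) $4.89: groceries → 8.25% + 0% transit = 8.25% → $0.40
Shoe repair $42.38: personal services → 4.25% + 2.75% transit = 7% → $2.97
Total tax = $0.58 + $0.57 + $1.99 + $0.26 + $2.46 + $0.40 + $1.52 + $0.53 + $1.56 + $0.40 + $2.97 = $13.24

$13.24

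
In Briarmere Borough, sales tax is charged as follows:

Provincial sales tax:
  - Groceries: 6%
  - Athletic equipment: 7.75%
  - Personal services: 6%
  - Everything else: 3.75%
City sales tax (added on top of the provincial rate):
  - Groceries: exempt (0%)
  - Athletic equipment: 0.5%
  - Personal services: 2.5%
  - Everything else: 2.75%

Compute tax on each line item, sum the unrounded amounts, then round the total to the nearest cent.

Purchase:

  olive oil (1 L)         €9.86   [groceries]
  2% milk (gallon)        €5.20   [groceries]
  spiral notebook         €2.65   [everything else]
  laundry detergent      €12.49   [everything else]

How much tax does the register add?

Olive oil (1 L) €9.86: groceries → 6% + 0% city = 6% → €0.5916
2% milk (gallon) €5.20: groceries → 6% + 0% city = 6% → €0.312
Spiral notebook €2.65: everything else → 3.75% + 2.75% city = 6.5% → €0.17225
Laundry detergent €12.49: everything else → 3.75% + 2.75% city = 6.5% → €0.81185
Unrounded tax sum = €1.8877 → €1.89

€1.89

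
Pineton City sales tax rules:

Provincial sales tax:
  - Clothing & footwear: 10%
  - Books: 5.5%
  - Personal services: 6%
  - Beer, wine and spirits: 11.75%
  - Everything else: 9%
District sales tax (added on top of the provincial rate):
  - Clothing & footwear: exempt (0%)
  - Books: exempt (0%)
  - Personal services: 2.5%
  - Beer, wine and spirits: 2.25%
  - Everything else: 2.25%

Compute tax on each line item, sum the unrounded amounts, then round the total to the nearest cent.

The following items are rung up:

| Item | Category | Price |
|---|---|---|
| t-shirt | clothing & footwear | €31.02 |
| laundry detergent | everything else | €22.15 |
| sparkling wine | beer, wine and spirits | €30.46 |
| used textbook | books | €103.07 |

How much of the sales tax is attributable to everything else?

€2.49

Laundry detergent €22.15: everything else → 9% + 2.25% district = 11.25% → €2.491875
Tax on everything else: unrounded sum = €2.491875 → €2.49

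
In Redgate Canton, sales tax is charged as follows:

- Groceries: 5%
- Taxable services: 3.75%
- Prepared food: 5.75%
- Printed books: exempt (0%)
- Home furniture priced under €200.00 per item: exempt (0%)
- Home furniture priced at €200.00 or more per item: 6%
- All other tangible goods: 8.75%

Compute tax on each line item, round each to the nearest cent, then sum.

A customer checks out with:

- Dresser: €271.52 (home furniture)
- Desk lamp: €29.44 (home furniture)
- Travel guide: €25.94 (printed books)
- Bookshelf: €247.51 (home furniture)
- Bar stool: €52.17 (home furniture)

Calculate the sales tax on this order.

Dresser €271.52: home furniture, €200.00 or more → 6% → €16.29
Desk lamp €29.44: home furniture, under €200.00 → 0% → €0.00
Travel guide €25.94: printed books → 0% → €0.00
Bookshelf €247.51: home furniture, €200.00 or more → 6% → €14.85
Bar stool €52.17: home furniture, under €200.00 → 0% → €0.00
Total tax = €16.29 + €14.85 = €31.14

€31.14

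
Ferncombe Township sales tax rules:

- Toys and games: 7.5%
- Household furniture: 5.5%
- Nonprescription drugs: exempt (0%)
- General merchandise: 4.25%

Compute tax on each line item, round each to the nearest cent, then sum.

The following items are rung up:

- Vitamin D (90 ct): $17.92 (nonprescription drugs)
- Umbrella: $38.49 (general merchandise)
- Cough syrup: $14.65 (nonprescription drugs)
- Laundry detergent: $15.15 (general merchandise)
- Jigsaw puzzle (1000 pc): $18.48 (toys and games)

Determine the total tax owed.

$3.67

Vitamin D (90 ct) $17.92: nonprescription drugs → 0% → $0.00
Umbrella $38.49: general merchandise → 4.25% → $1.64
Cough syrup $14.65: nonprescription drugs → 0% → $0.00
Laundry detergent $15.15: general merchandise → 4.25% → $0.64
Jigsaw puzzle (1000 pc) $18.48: toys and games → 7.5% → $1.39
Total tax = $1.64 + $0.64 + $1.39 = $3.67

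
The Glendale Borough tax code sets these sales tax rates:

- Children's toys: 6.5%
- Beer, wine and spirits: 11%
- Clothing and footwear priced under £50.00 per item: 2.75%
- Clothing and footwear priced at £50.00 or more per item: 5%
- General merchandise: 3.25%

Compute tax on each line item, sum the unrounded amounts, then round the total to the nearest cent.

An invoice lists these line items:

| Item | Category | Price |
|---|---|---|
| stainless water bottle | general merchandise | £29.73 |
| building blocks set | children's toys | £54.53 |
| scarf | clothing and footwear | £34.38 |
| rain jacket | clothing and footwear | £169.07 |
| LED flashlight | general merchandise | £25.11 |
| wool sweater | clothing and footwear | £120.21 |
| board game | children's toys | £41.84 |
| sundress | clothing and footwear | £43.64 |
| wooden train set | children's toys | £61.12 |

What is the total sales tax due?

£28.63

Stainless water bottle £29.73: general merchandise → 3.25% → £0.966225
Building blocks set £54.53: children's toys → 6.5% → £3.54445
Scarf £34.38: clothing and footwear, under £50.00 → 2.75% → £0.94545
Rain jacket £169.07: clothing and footwear, £50.00 or more → 5% → £8.4535
LED flashlight £25.11: general merchandise → 3.25% → £0.816075
Wool sweater £120.21: clothing and footwear, £50.00 or more → 5% → £6.0105
Board game £41.84: children's toys → 6.5% → £2.7196
Sundress £43.64: clothing and footwear, under £50.00 → 2.75% → £1.2001
Wooden train set £61.12: children's toys → 6.5% → £3.9728
Unrounded tax sum = £28.6287 → £28.63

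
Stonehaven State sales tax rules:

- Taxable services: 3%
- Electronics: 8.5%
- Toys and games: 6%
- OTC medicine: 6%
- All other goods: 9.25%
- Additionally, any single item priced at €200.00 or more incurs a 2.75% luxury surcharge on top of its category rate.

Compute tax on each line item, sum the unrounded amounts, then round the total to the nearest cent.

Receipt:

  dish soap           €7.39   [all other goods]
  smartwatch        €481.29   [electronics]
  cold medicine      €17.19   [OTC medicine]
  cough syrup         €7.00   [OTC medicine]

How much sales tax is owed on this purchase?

€56.28

Dish soap €7.39: all other goods → 9.25% → €0.683575
Smartwatch €481.29: electronics → 8.5% + 2.75% surcharge = 11.25% → €54.145125
Cold medicine €17.19: OTC medicine → 6% → €1.0314
Cough syrup €7.00: OTC medicine → 6% → €0.42
Unrounded tax sum = €56.2801 → €56.28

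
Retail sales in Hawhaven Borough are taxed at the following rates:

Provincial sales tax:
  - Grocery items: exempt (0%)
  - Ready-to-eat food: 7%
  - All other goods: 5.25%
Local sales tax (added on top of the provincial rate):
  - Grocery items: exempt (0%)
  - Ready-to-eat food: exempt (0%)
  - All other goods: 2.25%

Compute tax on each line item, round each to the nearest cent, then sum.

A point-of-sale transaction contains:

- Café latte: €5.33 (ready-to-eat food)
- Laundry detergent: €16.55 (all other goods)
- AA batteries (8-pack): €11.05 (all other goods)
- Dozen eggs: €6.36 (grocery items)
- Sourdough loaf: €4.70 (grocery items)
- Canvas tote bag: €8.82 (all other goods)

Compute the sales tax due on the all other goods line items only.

€2.73

Laundry detergent €16.55: all other goods → 5.25% + 2.25% local = 7.5% → €1.24
AA batteries (8-pack) €11.05: all other goods → 5.25% + 2.25% local = 7.5% → €0.83
Canvas tote bag €8.82: all other goods → 5.25% + 2.25% local = 7.5% → €0.66
Tax on all other goods = €1.24 + €0.83 + €0.66 = €2.73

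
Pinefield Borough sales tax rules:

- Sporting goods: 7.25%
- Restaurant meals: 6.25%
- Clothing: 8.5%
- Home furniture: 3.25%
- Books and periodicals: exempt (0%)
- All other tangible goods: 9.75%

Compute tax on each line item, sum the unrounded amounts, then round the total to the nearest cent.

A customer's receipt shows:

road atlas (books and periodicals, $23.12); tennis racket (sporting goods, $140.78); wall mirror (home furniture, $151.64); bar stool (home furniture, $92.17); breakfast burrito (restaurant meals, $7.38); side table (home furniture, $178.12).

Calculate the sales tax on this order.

Road atlas $23.12: books and periodicals → 0% → $0.00
Tennis racket $140.78: sporting goods → 7.25% → $10.20655
Wall mirror $151.64: home furniture → 3.25% → $4.9283
Bar stool $92.17: home furniture → 3.25% → $2.995525
Breakfast burrito $7.38: restaurant meals → 6.25% → $0.46125
Side table $178.12: home furniture → 3.25% → $5.7889
Unrounded tax sum = $24.380525 → $24.38

$24.38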